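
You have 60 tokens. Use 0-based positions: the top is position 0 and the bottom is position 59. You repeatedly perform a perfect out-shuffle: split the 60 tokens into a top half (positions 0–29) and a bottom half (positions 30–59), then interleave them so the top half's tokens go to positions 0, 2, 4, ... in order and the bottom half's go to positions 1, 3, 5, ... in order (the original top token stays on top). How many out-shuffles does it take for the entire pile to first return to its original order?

58

The out-shuffle permutes the 60 positions with cycle lengths [1, 1, 58].
Every token is home exactly when every cycle has completed a whole number of laps, i.e. after lcm(1, 58) = 58 out-shuffles.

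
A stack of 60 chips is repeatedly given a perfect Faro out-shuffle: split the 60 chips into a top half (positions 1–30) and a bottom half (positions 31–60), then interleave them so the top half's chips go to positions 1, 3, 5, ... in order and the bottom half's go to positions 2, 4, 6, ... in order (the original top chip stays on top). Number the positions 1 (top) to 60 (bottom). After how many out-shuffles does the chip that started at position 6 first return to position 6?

58

Follow position 6 under repeated out-shuffles:
6 → 11 → 21 → 41 → 22 → 43 → 26 → 51 → ... → 6 (length 58)
It first returns after 58 out-shuffles.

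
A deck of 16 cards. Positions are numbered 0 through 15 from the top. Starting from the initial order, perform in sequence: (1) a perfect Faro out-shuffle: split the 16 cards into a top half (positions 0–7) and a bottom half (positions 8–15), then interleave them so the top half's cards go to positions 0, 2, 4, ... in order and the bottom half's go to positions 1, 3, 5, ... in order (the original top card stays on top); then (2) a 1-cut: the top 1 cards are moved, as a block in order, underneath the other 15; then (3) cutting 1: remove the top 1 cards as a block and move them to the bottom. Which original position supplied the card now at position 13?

Undo the operations in reverse order, starting from position 13:
  undo op 3 (cut 1): 13 ← 14
  undo op 2 (cut 1): 14 ← 15
  undo op 1 (out-shuffle, from bottom half): 15 ← 15
So the card at position 13 came from original position 15.

15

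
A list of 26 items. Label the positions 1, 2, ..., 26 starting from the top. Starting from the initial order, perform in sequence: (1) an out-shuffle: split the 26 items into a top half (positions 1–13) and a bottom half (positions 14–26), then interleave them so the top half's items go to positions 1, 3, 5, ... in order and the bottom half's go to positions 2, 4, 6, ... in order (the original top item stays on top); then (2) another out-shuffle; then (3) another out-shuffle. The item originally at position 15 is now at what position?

Track the item from position 15 forward through each operation:
  after op 1 (out-shuffle): 15 → 4
  after op 2 (out-shuffle): 4 → 7
  after op 3 (out-shuffle): 7 → 13

13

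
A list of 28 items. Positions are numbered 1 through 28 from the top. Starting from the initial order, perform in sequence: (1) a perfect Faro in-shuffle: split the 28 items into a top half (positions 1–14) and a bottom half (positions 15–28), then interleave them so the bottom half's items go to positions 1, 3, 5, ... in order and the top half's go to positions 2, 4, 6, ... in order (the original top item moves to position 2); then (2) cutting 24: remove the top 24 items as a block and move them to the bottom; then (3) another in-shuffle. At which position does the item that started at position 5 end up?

28

Track the item from position 5 forward through each operation:
  after op 1 (in-shuffle): 5 → 10
  after op 2 (cut 24): 10 → 14
  after op 3 (in-shuffle): 14 → 28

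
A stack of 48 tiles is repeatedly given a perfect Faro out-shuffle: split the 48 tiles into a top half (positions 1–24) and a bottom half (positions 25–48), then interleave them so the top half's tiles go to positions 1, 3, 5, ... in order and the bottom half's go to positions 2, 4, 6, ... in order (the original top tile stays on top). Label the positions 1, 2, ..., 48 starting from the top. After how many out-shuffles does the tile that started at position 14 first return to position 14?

Follow position 14 under repeated out-shuffles:
14 → 27 → 6 → 11 → 21 → 41 → 34 → 20 → ... → 14 (length 23)
It first returns after 23 out-shuffles.

23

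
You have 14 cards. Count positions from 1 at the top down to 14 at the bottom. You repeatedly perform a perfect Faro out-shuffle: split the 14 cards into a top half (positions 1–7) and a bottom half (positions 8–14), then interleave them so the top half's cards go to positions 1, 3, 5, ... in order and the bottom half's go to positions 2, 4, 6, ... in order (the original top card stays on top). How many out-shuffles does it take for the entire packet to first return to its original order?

The out-shuffle permutes the 14 positions with cycle lengths [1, 1, 12].
Every card is home exactly when every cycle has completed a whole number of laps, i.e. after lcm(1, 12) = 12 out-shuffles.

12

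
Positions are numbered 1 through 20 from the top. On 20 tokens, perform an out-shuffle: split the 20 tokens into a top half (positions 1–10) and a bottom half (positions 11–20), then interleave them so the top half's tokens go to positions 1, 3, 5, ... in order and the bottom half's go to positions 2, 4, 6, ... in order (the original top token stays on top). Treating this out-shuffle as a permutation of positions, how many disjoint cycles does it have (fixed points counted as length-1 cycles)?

Trace each unvisited position around until it returns:
(1) (2 3 5 9 17 14 ... len 18) (20)
3 cycles in total.

3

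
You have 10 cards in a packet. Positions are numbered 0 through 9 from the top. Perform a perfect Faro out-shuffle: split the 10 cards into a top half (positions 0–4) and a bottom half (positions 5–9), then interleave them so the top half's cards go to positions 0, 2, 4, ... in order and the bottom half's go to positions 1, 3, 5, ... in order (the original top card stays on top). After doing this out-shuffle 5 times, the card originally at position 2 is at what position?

1

Track the card's position through each out-shuffle:
2 → 4 → 8 → 7 → 5 → 1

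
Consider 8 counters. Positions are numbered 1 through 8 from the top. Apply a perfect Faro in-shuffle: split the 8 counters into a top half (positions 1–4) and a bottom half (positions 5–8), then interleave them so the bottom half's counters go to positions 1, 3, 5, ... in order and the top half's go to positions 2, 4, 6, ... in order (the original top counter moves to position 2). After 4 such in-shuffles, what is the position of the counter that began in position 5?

Track the counter's position through each in-shuffle:
5 → 1 → 2 → 4 → 8

8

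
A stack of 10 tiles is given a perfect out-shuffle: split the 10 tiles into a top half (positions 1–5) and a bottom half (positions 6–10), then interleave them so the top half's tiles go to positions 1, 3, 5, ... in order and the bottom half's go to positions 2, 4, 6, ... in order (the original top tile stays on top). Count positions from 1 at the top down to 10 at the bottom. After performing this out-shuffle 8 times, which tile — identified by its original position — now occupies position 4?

Work backwards from position 4, undoing one out-shuffle at a time:
4 ← 7 ← 4 ← 7 ← 4 ← 7 ← 4 ← 7 ← 4
So the tile now at position 4 started at position 4.

4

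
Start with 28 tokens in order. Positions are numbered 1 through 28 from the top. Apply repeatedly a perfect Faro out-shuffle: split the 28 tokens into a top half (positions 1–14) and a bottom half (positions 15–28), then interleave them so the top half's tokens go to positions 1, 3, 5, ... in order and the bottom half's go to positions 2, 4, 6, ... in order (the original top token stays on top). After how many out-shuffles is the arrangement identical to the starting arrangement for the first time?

The out-shuffle permutes the 28 positions with cycle lengths [1, 1, 2, 6, 18].
Every token is home exactly when every cycle has completed a whole number of laps, i.e. after lcm(1, 2, 6, 18) = 18 out-shuffles.

18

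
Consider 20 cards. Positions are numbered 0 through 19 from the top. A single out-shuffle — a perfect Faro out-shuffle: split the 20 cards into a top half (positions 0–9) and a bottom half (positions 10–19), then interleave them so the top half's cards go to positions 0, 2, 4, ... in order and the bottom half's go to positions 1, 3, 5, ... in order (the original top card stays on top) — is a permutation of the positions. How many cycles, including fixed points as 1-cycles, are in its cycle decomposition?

Trace each unvisited position around until it returns:
(0) (1 2 4 8 16 13 ... len 18) (19)
3 cycles in total.

3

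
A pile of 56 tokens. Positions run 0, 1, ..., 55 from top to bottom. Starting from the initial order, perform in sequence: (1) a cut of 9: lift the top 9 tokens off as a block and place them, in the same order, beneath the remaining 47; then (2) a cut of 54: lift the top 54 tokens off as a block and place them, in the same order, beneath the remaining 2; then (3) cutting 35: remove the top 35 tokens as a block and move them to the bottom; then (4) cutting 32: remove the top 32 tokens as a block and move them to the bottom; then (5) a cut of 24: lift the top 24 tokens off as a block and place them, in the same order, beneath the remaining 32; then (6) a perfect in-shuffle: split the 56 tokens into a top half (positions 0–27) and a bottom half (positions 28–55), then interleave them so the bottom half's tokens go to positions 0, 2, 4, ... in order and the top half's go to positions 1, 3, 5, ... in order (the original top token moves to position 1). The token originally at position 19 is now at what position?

10

Track the token from position 19 forward through each operation:
  after op 1 (cut 9): 19 → 10
  after op 2 (cut 54): 10 → 12
  after op 3 (cut 35): 12 → 33
  after op 4 (cut 32): 33 → 1
  after op 5 (cut 24): 1 → 33
  after op 6 (in-shuffle): 33 → 10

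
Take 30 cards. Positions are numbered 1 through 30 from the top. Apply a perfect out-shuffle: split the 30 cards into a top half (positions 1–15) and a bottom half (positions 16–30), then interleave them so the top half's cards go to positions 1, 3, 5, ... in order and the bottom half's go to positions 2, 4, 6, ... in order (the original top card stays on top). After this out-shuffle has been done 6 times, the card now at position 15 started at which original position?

Work backwards from position 15, undoing one out-shuffle at a time:
15 ← 8 ← 19 ← 10 ← 20 ← 25 ← 13
So the card now at position 15 started at position 13.

13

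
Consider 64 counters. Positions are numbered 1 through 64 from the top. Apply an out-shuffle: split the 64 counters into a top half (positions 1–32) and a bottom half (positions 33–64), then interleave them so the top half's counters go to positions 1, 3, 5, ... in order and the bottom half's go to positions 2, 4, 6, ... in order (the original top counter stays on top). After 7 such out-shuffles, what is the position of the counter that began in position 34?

Track the counter's position through each out-shuffle:
34 → 4 → 7 → 13 → 25 → 49 → 34 → 4

4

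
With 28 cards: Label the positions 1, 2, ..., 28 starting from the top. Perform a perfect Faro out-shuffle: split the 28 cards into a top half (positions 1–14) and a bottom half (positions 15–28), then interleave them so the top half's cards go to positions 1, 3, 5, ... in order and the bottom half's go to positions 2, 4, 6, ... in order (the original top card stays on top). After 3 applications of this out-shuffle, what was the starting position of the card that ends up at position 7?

Work backwards from position 7, undoing one out-shuffle at a time:
7 ← 4 ← 16 ← 22
So the card now at position 7 started at position 22.

22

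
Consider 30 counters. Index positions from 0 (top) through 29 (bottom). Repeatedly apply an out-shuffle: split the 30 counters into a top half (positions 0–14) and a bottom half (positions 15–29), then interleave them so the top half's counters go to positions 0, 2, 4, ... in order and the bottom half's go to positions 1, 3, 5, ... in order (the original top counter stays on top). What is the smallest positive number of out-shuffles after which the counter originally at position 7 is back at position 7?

Follow position 7 under repeated out-shuffles:
7 → 14 → 28 → 27 → 25 → 21 → 13 → 26 → ... → 7 (length 28)
It first returns after 28 out-shuffles.

28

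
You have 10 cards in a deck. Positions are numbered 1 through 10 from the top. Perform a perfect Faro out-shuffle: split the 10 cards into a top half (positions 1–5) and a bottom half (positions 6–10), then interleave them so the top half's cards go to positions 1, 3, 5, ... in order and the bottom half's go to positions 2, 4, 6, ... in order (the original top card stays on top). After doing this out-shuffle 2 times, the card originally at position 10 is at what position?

10

Position 10 is a fixed point of every out-shuffle, so the card never moves.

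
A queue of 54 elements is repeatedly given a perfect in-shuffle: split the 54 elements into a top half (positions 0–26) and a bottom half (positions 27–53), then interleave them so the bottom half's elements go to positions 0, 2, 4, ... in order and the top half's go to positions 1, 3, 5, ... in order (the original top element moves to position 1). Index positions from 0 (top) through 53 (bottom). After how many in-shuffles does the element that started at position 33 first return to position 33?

20

Follow position 33 under repeated in-shuffles:
33 → 12 → 25 → 51 → 48 → 42 → 30 → 6 → 13 → 27 → 0 → 1 → 3 → 7 → 15 → 31 → 8 → 17 → 35 → 16 → 33
It first returns after 20 in-shuffles.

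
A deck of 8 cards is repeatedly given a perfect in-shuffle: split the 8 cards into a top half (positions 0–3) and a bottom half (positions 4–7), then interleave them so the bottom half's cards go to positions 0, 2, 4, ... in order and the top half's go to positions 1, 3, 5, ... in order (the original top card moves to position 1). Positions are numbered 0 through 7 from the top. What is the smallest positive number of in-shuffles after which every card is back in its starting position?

The in-shuffle permutes the 8 positions with cycle lengths [2, 6].
Every card is home exactly when every cycle has completed a whole number of laps, i.e. after lcm(2, 6) = 6 in-shuffles.

6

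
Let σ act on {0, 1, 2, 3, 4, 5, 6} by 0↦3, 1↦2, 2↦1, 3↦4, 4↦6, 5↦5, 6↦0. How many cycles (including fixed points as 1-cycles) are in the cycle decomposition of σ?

3

Cycle decomposition: (0 3 4 6) (1 2) (5).
3 cycles.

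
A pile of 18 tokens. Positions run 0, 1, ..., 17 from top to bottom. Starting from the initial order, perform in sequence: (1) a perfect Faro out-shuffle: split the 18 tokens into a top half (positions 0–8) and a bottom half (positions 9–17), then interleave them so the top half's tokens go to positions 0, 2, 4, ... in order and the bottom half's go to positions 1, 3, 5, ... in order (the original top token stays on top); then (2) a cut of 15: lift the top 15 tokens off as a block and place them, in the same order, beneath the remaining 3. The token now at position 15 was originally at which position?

6

Undo the operations in reverse order, starting from position 15:
  undo op 2 (cut 15): 15 ← 12
  undo op 1 (out-shuffle, from top half): 12 ← 6
So the token at position 15 came from original position 6.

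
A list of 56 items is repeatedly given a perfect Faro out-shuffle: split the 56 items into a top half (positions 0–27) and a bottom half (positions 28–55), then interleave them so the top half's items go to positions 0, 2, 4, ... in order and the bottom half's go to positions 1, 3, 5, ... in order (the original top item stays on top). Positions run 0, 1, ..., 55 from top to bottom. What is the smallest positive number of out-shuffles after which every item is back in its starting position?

The out-shuffle permutes the 56 positions with cycle lengths [1, 1, 4, 10, 20, 20].
Every item is home exactly when every cycle has completed a whole number of laps, i.e. after lcm(1, 4, 10, 20) = 20 out-shuffles.

20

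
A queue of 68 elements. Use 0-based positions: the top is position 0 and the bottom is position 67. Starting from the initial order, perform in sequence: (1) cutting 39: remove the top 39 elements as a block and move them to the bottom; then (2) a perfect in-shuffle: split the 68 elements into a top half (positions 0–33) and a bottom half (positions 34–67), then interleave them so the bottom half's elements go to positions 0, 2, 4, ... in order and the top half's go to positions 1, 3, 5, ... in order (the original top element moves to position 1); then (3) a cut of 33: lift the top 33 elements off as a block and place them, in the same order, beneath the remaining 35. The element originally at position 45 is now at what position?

48

Track the element from position 45 forward through each operation:
  after op 1 (cut 39): 45 → 6
  after op 2 (in-shuffle): 6 → 13
  after op 3 (cut 33): 13 → 48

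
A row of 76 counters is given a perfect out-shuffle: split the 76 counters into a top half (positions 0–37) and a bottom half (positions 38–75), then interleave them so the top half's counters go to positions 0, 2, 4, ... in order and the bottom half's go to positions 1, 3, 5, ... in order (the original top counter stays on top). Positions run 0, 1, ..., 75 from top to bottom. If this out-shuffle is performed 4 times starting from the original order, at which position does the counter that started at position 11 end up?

Track the counter's position through each out-shuffle:
11 → 22 → 44 → 13 → 26

26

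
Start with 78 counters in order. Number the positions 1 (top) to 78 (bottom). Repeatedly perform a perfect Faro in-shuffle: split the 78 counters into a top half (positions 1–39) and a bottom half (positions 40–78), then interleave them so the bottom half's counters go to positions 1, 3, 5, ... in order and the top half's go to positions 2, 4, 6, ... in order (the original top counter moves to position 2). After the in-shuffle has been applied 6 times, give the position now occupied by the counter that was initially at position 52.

10

Track the counter's position through each in-shuffle:
52 → 25 → 50 → 21 → 42 → 5 → 10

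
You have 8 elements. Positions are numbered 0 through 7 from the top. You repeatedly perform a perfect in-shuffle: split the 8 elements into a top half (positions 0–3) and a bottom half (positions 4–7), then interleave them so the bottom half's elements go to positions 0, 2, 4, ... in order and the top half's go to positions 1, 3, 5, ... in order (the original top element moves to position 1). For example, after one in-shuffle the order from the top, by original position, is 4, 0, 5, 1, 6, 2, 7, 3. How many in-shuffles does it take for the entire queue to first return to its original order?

6

The in-shuffle permutes the 8 positions with cycle lengths [2, 6].
Every element is home exactly when every cycle has completed a whole number of laps, i.e. after lcm(2, 6) = 6 in-shuffles.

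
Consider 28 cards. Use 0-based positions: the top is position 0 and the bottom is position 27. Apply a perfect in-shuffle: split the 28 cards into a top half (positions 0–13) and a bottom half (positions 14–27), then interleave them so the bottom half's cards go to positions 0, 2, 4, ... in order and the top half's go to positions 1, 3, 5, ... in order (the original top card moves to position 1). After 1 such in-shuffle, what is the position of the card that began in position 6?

13

Track the card's position through each in-shuffle:
6 → 13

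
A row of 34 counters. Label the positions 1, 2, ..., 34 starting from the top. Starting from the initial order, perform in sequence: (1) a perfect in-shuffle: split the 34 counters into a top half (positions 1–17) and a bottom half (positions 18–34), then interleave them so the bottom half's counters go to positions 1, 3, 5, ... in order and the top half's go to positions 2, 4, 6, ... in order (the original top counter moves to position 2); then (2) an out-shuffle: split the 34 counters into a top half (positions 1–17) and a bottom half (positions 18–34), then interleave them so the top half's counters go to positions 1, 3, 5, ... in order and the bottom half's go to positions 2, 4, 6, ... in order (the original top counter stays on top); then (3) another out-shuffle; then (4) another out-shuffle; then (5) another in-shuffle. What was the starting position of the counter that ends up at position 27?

Undo the operations in reverse order, starting from position 27:
  undo op 5 (in-shuffle, from bottom half): 27 ← 31
  undo op 4 (out-shuffle, from top half): 31 ← 16
  undo op 3 (out-shuffle, from bottom half): 16 ← 25
  undo op 2 (out-shuffle, from top half): 25 ← 13
  undo op 1 (in-shuffle, from bottom half): 13 ← 24
So the counter at position 27 came from original position 24.

24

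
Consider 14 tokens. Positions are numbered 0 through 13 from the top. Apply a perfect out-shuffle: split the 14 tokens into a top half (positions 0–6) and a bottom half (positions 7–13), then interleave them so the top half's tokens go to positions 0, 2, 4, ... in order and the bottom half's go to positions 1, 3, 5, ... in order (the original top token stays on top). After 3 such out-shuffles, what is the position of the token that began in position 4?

Track the token's position through each out-shuffle:
4 → 8 → 3 → 6

6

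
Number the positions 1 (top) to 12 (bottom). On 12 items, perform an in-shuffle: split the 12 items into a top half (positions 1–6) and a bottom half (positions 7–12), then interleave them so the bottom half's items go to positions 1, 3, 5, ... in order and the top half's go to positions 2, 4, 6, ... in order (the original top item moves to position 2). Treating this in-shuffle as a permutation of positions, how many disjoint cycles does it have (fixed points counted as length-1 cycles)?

1

Trace each unvisited position around until it returns:
(1 2 4 8 3 6 ... len 12)
1 cycle in total.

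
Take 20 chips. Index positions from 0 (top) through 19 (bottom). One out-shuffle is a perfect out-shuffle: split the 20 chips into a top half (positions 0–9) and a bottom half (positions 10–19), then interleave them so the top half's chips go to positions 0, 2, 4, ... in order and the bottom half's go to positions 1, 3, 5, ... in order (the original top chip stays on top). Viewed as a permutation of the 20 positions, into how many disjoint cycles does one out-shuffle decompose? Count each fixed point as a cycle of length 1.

Trace each unvisited position around until it returns:
(0) (1 2 4 8 16 13 ... len 18) (19)
3 cycles in total.

3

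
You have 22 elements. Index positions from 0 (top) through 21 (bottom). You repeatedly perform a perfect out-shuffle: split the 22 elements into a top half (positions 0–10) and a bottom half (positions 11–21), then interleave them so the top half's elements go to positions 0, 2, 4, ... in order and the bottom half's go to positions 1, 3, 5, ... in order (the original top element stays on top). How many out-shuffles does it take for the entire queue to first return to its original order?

6

The out-shuffle permutes the 22 positions with cycle lengths [1, 1, 2, 3, 3, 6, 6].
Every element is home exactly when every cycle has completed a whole number of laps, i.e. after lcm(1, 2, 3, 6) = 6 out-shuffles.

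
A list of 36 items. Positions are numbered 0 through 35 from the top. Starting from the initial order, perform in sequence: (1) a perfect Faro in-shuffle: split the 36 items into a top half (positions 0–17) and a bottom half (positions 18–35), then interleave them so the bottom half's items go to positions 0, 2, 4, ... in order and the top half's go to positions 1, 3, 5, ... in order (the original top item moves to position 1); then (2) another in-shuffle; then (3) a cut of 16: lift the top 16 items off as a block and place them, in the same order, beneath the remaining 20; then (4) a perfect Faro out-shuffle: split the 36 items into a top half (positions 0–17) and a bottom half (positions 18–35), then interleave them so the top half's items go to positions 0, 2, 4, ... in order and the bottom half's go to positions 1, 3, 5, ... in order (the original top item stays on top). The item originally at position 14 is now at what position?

Track the item from position 14 forward through each operation:
  after op 1 (in-shuffle): 14 → 29
  after op 2 (in-shuffle): 29 → 22
  after op 3 (cut 16): 22 → 6
  after op 4 (out-shuffle): 6 → 12

12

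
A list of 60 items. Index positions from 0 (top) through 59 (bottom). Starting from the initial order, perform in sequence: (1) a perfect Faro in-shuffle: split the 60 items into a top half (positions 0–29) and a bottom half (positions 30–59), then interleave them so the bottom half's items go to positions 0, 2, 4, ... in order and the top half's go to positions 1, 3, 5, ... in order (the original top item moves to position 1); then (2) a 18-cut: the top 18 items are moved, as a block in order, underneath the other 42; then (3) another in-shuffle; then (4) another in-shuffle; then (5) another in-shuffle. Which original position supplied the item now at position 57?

Undo the operations in reverse order, starting from position 57:
  undo op 5 (in-shuffle, from top half): 57 ← 28
  undo op 4 (in-shuffle, from bottom half): 28 ← 44
  undo op 3 (in-shuffle, from bottom half): 44 ← 52
  undo op 2 (cut 18): 52 ← 10
  undo op 1 (in-shuffle, from bottom half): 10 ← 35
So the item at position 57 came from original position 35.

35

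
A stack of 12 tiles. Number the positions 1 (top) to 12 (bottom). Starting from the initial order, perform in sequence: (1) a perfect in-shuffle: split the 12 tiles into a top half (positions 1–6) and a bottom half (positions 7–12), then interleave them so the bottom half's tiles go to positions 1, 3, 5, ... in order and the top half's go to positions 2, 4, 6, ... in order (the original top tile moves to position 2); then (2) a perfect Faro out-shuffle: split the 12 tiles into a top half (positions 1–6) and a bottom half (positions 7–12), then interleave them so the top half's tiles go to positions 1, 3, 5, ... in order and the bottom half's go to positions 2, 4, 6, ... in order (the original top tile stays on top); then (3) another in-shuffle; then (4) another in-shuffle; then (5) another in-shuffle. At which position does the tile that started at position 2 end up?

Track the tile from position 2 forward through each operation:
  after op 1 (in-shuffle): 2 → 4
  after op 2 (out-shuffle): 4 → 7
  after op 3 (in-shuffle): 7 → 1
  after op 4 (in-shuffle): 1 → 2
  after op 5 (in-shuffle): 2 → 4

4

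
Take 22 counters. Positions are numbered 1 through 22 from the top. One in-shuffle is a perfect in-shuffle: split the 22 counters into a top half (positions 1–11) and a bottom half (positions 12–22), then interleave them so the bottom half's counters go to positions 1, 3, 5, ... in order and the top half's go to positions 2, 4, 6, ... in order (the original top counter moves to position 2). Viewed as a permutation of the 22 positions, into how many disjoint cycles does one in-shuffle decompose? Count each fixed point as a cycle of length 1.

2

Trace each unvisited position around until it returns:
(1 2 4 8 16 9 ... len 11) (5 10 20 17 11 22 ... len 11)
2 cycles in total.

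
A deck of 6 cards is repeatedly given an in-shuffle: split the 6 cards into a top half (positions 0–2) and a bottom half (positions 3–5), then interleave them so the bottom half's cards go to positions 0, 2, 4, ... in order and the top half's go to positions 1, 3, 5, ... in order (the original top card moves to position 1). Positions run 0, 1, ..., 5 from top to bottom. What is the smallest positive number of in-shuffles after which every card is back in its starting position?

3

The in-shuffle permutes the 6 positions with cycle lengths [3, 3].
Every card is home exactly when every cycle has completed a whole number of laps, i.e. after lcm(3) = 3 in-shuffles.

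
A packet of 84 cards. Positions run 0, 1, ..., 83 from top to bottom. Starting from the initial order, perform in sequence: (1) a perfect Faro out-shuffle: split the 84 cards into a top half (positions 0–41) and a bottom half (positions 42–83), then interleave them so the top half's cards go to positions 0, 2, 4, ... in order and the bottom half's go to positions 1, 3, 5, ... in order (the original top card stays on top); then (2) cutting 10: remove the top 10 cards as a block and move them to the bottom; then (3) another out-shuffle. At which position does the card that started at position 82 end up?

59

Track the card from position 82 forward through each operation:
  after op 1 (out-shuffle): 82 → 81
  after op 2 (cut 10): 81 → 71
  after op 3 (out-shuffle): 71 → 59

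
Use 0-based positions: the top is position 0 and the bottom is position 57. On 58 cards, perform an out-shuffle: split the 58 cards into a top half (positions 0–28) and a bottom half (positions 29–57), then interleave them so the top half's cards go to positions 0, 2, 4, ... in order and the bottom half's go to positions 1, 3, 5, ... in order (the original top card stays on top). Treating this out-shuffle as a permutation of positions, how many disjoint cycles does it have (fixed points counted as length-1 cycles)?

6

Trace each unvisited position around until it returns:
(0) (1 2 4 8 16 32 ... len 18) (3 6 12 24 48 39 ... len 18) (5 10 20 40 23 46 ... len 18) (19 38) (57)
6 cycles in total.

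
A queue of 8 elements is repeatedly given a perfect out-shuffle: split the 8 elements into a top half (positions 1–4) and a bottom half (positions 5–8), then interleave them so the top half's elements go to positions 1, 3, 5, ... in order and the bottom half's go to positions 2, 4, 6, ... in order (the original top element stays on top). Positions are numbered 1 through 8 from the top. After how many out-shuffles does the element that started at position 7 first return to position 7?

Follow position 7 under repeated out-shuffles:
7 → 6 → 4 → 7
It first returns after 3 out-shuffles.

3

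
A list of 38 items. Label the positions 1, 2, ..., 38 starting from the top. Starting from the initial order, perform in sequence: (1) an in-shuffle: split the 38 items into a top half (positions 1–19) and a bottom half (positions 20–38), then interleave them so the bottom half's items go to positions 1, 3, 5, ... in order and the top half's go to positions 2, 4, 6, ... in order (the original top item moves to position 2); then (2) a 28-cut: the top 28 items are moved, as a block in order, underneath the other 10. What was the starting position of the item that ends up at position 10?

19

Undo the operations in reverse order, starting from position 10:
  undo op 2 (cut 28): 10 ← 38
  undo op 1 (in-shuffle, from top half): 38 ← 19
So the item at position 10 came from original position 19.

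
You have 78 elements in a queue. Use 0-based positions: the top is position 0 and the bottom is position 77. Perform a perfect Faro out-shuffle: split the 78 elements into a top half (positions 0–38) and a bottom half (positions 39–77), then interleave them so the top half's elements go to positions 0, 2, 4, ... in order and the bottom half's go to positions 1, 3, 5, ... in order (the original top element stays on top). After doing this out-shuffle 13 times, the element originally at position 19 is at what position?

Track position through each out-shuffle: 19 → 38 → 76 → 75 → 73 → ... (continuing for 13 shuffles total) → 31.

31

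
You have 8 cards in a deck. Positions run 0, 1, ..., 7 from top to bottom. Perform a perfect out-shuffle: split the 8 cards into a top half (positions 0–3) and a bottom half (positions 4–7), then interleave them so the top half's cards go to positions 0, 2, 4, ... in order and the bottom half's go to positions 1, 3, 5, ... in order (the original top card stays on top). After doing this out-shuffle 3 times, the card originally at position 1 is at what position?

1

Track the card's position through each out-shuffle:
1 → 2 → 4 → 1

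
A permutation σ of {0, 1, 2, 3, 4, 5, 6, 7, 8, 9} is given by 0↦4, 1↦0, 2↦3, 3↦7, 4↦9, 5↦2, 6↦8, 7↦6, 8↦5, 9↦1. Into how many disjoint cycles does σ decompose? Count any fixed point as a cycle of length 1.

Cycle decomposition: (0 4 9 1) (2 3 7 6 8 5).
2 cycles.

2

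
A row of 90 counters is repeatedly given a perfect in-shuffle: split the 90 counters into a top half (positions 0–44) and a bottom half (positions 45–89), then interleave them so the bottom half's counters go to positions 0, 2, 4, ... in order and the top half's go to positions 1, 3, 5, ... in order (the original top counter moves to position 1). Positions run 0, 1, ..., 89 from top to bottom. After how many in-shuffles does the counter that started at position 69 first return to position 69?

12

Follow position 69 under repeated in-shuffles:
69 → 48 → 6 → 13 → 27 → 55 → 20 → 41 → 83 → 76 → 62 → 34 → 69
It first returns after 12 in-shuffles.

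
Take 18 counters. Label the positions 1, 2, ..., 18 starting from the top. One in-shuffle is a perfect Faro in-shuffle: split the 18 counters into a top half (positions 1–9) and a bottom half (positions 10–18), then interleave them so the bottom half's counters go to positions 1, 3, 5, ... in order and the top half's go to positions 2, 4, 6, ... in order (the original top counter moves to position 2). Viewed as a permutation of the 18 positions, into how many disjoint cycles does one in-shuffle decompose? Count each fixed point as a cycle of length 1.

Trace each unvisited position around until it returns:
(1 2 4 8 16 13 ... len 18)
1 cycle in total.

1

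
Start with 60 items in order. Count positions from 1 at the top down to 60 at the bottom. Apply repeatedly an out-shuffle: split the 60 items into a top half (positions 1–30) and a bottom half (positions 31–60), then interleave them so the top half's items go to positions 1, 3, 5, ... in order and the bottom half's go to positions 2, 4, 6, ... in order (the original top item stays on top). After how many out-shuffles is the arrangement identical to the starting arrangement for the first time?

The out-shuffle permutes the 60 positions with cycle lengths [1, 1, 58].
Every item is home exactly when every cycle has completed a whole number of laps, i.e. after lcm(1, 58) = 58 out-shuffles.

58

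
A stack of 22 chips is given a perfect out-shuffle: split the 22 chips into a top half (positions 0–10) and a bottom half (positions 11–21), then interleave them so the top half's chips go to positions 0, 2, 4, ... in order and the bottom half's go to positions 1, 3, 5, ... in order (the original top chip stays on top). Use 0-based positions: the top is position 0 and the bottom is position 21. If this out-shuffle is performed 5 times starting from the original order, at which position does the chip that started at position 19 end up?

20

Track the chip's position through each out-shuffle:
19 → 17 → 13 → 5 → 10 → 20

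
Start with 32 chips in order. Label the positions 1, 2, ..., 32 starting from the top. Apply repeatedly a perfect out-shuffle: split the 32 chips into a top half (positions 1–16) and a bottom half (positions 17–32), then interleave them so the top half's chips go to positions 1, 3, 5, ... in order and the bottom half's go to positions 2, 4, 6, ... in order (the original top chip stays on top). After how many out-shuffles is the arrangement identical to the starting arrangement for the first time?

5

The out-shuffle permutes the 32 positions with cycle lengths [1, 1, 5, 5, 5, 5, 5, 5].
Every chip is home exactly when every cycle has completed a whole number of laps, i.e. after lcm(1, 5) = 5 out-shuffles.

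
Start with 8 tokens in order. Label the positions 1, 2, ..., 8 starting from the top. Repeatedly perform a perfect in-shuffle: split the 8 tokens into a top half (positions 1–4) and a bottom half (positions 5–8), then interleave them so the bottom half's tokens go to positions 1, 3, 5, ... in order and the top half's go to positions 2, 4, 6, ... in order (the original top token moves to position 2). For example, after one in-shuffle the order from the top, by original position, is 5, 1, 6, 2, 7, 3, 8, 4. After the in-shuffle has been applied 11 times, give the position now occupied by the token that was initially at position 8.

Track the token's position through each in-shuffle:
8 → 7 → 5 → 1 → 2 → 4 → 8 → 7 → 5 → 1 → 2 → 4

4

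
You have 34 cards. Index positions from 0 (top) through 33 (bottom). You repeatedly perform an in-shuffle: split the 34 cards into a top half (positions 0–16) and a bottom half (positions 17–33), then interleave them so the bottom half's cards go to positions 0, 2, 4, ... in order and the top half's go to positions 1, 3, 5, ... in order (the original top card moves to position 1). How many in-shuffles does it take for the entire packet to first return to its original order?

The in-shuffle permutes the 34 positions with cycle lengths [3, 3, 4, 12, 12].
Every card is home exactly when every cycle has completed a whole number of laps, i.e. after lcm(3, 4, 12) = 12 in-shuffles.

12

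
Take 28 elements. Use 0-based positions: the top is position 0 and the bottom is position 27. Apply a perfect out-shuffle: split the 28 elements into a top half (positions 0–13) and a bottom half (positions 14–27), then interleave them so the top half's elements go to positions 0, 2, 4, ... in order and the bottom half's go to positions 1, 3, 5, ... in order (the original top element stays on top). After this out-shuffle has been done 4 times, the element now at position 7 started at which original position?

Work backwards from position 7, undoing one out-shuffle at a time:
7 ← 17 ← 22 ← 11 ← 19
So the element now at position 7 started at position 19.

19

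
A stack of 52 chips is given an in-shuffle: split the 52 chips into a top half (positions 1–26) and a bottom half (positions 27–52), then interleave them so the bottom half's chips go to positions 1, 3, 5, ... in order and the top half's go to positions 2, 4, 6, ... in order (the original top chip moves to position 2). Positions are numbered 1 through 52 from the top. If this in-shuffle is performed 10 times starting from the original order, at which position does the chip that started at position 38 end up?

Track the chip's position through each in-shuffle:
38 → 23 → 46 → 39 → 25 → 50 → 47 → 41 → 29 → 5 → 10

10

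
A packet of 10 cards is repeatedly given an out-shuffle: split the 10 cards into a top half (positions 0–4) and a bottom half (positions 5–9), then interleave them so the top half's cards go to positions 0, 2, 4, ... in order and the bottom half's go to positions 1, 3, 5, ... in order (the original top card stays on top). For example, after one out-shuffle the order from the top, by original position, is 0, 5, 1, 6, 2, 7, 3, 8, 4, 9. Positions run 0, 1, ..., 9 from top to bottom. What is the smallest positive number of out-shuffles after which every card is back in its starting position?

The out-shuffle permutes the 10 positions with cycle lengths [1, 1, 2, 6].
Every card is home exactly when every cycle has completed a whole number of laps, i.e. after lcm(1, 2, 6) = 6 out-shuffles.

6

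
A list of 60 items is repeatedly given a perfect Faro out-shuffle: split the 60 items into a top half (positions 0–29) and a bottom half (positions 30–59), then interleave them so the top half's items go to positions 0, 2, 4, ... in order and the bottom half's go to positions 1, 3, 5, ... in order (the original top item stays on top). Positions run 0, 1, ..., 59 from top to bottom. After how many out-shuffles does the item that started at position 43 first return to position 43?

58

Follow position 43 under repeated out-shuffles:
43 → 27 → 54 → 49 → 39 → 19 → 38 → 17 → ... → 43 (length 58)
It first returns after 58 out-shuffles.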